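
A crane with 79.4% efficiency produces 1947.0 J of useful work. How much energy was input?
W_in = W_out/η = 1947.0/0.794 = 2452.1 J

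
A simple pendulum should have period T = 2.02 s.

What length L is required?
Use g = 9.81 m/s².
T = 2π√(L/g) → L = g(T/2π)² = 9.81×(2.02/2π)² = 1.014 m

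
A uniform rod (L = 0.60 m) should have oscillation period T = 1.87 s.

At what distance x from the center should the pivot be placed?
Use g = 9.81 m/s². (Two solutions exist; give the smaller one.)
T = 2π√((L²/12 + x²)/(gx)). Let c = T²g/(4π²) = 0.8689.
x² − cx + L²/12 = 0 → x = (c − √(c² − L²/3))/2 = 0.03602 m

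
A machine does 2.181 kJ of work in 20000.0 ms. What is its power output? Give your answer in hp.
P = W/t = 2181 J / 20 s = 109 W = 0.1462 hp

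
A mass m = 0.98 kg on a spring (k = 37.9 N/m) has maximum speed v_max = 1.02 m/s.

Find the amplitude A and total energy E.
½mv²_max = ½kA² → A = v_max√(m/k) = 1.02×√(0.98/37.9) = 0.164 m = 16.4 cm
E = ½mv²_max = ½×0.98×1.02² = 0.5098 J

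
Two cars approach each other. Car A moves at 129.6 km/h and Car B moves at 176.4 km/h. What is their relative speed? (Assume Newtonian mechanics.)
v_rel = v_A + v_B = 129.6 + 176.4 = 306.0 km/h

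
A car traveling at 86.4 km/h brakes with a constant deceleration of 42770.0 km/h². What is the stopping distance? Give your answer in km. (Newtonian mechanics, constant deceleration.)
d = v₀² / (2a) (with unit conversion) = 0.08727 km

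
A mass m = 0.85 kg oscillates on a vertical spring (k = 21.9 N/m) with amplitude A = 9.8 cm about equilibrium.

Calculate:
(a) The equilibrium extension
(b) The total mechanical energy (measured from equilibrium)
x_eq = mg/k = 0.85×9.81/21.9 = 0.3808 m = 38.08 cm
E = ½kA² = ½×21.9×(0.098)² = 0.1052 J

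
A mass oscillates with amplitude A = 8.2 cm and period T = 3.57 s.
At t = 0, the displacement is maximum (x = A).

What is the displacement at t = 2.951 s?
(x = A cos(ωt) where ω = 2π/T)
ω = 2π/T = 2π/3.57 = 1.76 rad/s
x = A cos(ωt) = 8.2×cos(1.76×2.951) = 3.796 cm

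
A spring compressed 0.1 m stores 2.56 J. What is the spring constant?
PE = ½kx² → k = 2PE/x² = 2×2.56/0.1² = 512.0 N/m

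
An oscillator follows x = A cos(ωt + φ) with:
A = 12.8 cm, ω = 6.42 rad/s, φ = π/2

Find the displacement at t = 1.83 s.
x = A cos(ωt + φ) = 12.8×cos(6.42×1.83 + π/2) = 9.339 cm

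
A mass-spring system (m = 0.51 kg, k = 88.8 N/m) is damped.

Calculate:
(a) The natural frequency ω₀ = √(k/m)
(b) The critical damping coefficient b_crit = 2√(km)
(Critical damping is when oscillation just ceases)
ω₀ = √(k/m) = √(88.8/0.51) = 13.2 rad/s
b_crit = 2√(km) = 2√(88.8×0.51) = 13.46 kg/s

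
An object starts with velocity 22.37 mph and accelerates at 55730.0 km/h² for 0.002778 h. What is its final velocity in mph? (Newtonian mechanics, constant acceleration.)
v = v₀ + at (with unit conversion) = 118.6 mph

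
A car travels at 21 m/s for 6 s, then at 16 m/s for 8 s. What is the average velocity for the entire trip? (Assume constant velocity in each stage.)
d₁ = v₁t₁ = 21 × 6 = 126 m
d₂ = v₂t₂ = 16 × 8 = 128 m
d_total = 254 m, t_total = 14 s
v_avg = d_total/t_total = 254/14 = 18.14 m/s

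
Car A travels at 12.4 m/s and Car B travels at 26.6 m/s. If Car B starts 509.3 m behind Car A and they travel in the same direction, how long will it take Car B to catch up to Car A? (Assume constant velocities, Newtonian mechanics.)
Relative speed: v_rel = 26.6 - 12.4 = 14.2 m/s
Time to catch: t = d₀/v_rel = 509.3/14.2 = 35.87 s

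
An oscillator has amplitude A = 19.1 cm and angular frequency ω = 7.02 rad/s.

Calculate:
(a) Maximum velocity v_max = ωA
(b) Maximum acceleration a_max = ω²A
v_max = ωA = 7.02×0.191 = 1.341 m/s
a_max = ω²A = 7.02²×0.191 = 9.413 m/s²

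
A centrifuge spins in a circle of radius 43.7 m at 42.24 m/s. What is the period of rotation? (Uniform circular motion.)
T = 2πr/v = 2π×43.7/42.24 = 6.5 s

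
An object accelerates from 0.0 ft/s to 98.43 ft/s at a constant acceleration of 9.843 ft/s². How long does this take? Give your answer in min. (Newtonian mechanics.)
t = (v - v₀)/a (with unit conversion) = 0.1667 min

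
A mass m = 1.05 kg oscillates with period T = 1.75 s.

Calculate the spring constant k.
T = 2π√(m/k) → k = m(2π/T)² = 1.05×(2π/1.75)² = 13.54 N/m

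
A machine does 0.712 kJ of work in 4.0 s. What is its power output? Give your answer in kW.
P = W/t = 712 J / 4 s = 178 W = 0.178 kW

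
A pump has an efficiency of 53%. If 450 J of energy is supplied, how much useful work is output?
W_out = η × W_in = 0.53 × 450 = 238.5 J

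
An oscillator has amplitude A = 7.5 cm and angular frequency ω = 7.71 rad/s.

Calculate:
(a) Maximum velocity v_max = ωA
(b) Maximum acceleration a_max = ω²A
v_max = ωA = 7.71×0.075 = 0.5783 m/s
a_max = ω²A = 7.71²×0.075 = 4.458 m/s²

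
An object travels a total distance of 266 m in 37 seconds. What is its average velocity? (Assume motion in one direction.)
v_avg = Δd / Δt = 266 / 37 = 7.19 m/s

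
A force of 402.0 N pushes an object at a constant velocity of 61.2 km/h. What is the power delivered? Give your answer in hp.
P = Fv = 402 N × 17 m/s = 6834 W = 9.165 hp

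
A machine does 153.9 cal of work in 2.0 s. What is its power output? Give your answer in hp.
P = W/t = 643.9 J / 2 s = 322 W = 0.4318 hp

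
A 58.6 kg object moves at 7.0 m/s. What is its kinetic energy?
KE = ½mv² = ½×58.6×7.0² = 1435.7 J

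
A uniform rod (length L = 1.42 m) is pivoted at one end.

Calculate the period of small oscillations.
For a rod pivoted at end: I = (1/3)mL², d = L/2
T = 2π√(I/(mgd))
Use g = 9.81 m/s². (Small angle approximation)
I/m = (1/3)L² = 0.6721 m²; d = L/2 = 0.71 m
T = 2π√(I/(mgd)) = 2π√(0.6721/(9.81×0.71)) = 1.952 s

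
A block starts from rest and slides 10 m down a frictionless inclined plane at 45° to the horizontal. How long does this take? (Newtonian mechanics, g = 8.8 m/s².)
a = g sin(θ) = 8.8 × sin(45°) = 6.22 m/s²
t = √(2d/a) = √(2 × 10 / 6.22) = 1.79 s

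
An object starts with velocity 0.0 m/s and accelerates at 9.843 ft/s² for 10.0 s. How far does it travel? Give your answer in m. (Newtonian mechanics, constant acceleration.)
d = v₀t + ½at² (with unit conversion) = 150.0 m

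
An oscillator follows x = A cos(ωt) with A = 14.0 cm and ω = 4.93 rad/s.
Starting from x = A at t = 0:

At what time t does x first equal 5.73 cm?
cos(ωt) = x/A = 5.73/14.0 = 0.4093
ωt = arccos(0.4093) = 1.149 rad
t = 1.149/4.93 = 0.2331 s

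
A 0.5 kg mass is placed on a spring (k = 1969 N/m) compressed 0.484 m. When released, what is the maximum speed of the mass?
½kx² = ½mv² → v = x√(k/m) = 0.484×√(1969/0.5) = 30.37 m/s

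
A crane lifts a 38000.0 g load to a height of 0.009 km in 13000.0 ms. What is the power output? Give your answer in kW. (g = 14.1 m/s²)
W = mgh = 38×14.1×9 = 4822 J
P = W/t = 4822/13 = 370.9 W = 0.3709 kW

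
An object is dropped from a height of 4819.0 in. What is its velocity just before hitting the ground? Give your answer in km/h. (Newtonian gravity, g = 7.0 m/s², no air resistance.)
v = √(2gh) (with unit conversion) = 149.0 km/h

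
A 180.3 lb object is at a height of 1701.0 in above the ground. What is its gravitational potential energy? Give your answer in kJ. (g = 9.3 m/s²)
PE = mgh = 81.78 kg × 9.3 m/s² × 43.21 m = 3.286e+04 J = 32.86 kJ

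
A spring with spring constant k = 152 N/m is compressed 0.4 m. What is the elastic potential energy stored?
PE = ½kx² = ½×152×0.4² = 12.16 J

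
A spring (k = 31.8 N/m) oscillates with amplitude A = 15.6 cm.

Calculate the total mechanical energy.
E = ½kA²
E = ½kA² = ½×31.8×(0.156)² = 0.3869 J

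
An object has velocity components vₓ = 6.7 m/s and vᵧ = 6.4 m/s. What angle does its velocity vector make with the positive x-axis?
θ = arctan(vᵧ/vₓ) = arctan(6.4/6.7) = 43.69°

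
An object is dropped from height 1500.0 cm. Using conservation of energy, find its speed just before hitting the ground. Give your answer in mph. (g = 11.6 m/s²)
mgh = ½mv² → v = √(2gh) = √(2×11.6×15) = 18.65 m/s = 41.73 mph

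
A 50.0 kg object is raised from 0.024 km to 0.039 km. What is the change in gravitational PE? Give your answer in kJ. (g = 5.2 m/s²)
ΔPE = mg(h₂ − h₁) = 50 kg × 5.2 m/s² × (39 − 24) m = 3900 J = 3.9 kJ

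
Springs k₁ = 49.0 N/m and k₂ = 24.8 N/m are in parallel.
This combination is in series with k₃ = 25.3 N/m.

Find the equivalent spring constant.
k₁₂ = k₁ + k₂ = 73.8 N/m (parallel)
1/k_eq = 1/k₁₂ + 1/k₃ → k_eq = 18.84 N/m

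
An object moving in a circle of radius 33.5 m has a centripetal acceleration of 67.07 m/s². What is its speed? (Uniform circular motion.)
v = √(a_c × r) = √(67.07 × 33.5) = 47.4 m/s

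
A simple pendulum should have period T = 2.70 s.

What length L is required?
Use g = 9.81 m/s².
T = 2π√(L/g) → L = g(T/2π)² = 9.81×(2.7/2π)² = 1.811 m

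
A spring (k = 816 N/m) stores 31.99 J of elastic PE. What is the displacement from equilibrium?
PE = ½kx² → x = √(2PE/k) = √(2×31.99/816) = 0.28 m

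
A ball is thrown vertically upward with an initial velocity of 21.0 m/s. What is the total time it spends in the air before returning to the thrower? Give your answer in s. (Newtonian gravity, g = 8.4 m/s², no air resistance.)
t_total = 2v₀/g = 5.0 s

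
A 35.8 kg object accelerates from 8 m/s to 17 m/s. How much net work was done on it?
W_net = ΔKE = ½m(v₂² − v₁²) = ½×35.8×(17² − 8²) = 4027.5 J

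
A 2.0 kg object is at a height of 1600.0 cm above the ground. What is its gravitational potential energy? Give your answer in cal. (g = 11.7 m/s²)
PE = mgh = 2 kg × 11.7 m/s² × 16 m = 374.4 J = 89.48 cal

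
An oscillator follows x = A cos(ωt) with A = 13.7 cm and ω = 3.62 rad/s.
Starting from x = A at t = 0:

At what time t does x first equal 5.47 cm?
cos(ωt) = x/A = 5.47/13.7 = 0.3993
ωt = arccos(0.3993) = 1.16 rad
t = 1.16/3.62 = 0.3205 s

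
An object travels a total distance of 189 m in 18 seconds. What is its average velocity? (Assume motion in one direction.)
v_avg = Δd / Δt = 189 / 18 = 10.5 m/s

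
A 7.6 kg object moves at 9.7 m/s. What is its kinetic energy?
KE = ½mv² = ½×7.6×9.7² = 357.542 J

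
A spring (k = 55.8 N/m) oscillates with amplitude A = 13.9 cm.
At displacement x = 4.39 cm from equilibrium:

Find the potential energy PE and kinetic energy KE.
E_total = ½kA² = ½×55.8×(0.139)² = 0.5391 J
PE = ½kx² = ½×55.8×(0.0439)² = 0.05377 J
KE = E_total − PE = 0.4853 J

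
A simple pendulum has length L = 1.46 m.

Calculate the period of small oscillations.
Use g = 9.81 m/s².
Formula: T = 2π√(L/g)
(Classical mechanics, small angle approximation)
T = 2π√(L/g) = 2π√(1.46/9.81) = 2.424 s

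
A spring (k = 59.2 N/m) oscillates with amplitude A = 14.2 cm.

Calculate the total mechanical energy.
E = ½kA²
E = ½kA² = ½×59.2×(0.142)² = 0.5969 J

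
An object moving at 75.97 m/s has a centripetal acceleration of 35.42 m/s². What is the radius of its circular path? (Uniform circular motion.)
r = v²/a_c = 75.97²/35.42 = 162.94 m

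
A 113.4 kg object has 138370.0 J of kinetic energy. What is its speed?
KE = ½mv² → v = √(2KE/m) = √(2×138370.0/113.4) = 49.4 m/s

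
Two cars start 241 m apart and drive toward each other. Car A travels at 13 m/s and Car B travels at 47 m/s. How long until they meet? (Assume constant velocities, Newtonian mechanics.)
Combined speed: v_combined = 13 + 47 = 60 m/s
Time to meet: t = d/60 = 241/60 = 4.02 s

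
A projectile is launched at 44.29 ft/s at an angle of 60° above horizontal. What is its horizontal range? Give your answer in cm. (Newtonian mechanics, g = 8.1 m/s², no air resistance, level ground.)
R = v₀² sin(2θ) / g (with unit conversion) = 1948.0 cm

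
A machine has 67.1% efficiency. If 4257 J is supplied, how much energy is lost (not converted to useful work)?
W_out = η × W_in = 0.671×4257 = 2856.4 J
W_lost = W_in − W_out = 4257 − 2856.4 = 1400.6 J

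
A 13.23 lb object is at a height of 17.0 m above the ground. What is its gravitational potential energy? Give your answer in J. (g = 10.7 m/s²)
PE = mgh = 6.001 kg × 10.7 m/s² × 17 m = 1092 J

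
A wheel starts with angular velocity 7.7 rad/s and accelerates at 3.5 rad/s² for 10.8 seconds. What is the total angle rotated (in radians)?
θ = ω₀t + ½αt² = 7.7×10.8 + ½×3.5×10.8² = 287.28 rad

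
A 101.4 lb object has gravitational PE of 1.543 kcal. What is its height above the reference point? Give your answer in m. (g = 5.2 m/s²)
PE = mgh → h = PE/(mg) = 6456 J / (45.99 kg × 5.2 m/s²) = 26.99 m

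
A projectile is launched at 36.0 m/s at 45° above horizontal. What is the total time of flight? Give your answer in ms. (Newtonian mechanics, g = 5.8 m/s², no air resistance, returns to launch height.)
T = 2v₀sin(θ)/g (with unit conversion) = 8778.0 ms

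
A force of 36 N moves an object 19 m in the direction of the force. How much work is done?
W = Fd = 36×19 = 684.0 J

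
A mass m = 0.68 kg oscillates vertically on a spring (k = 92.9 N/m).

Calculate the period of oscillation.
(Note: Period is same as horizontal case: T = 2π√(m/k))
T = 2π√(m/k) = 2π√(0.68/92.9) = 0.5376 s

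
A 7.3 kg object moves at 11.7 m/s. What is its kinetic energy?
KE = ½mv² = ½×7.3×11.7² = 499.6485 J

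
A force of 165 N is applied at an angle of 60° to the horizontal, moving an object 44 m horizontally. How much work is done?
W = Fd cosθ = 165×44×cos(60°) = 3630.0 J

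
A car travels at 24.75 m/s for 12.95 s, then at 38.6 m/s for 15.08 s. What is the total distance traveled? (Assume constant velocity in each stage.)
d₁ = v₁t₁ = 24.75 × 12.95 = 320.512 m
d₂ = v₂t₂ = 38.6 × 15.08 = 582.088 m
d_total = 320.512 + 582.088 = 902.6 m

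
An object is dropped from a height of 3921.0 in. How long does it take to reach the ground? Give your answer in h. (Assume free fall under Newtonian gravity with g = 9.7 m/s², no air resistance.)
t = √(2h/g) (with unit conversion) = 0.001259 h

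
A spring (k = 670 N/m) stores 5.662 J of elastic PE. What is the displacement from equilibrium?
PE = ½kx² → x = √(2PE/k) = √(2×5.662/670) = 0.13 m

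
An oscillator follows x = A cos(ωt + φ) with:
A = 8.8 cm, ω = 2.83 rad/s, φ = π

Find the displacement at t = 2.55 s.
x = A cos(ωt + φ) = 8.8×cos(2.83×2.55 + π) = -5.238 cm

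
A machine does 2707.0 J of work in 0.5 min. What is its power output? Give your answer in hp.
P = W/t = 2707 J / 30 s = 90.23 W = 0.121 hp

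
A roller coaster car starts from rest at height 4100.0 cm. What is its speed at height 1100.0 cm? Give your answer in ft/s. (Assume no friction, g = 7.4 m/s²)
mgh₁ = ½mv₂² + mgh₂ → v₂ = √(2g(h₁−h₂)) = √(2×7.4×(41−11)) = 21.07 m/s = 69.13 ft/s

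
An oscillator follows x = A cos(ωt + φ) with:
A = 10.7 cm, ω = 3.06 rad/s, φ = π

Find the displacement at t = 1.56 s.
x = A cos(ωt + φ) = 10.7×cos(3.06×1.56 + π) = -0.6545 cm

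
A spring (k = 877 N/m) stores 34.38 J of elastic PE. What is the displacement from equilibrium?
PE = ½kx² → x = √(2PE/k) = √(2×34.38/877) = 0.28 m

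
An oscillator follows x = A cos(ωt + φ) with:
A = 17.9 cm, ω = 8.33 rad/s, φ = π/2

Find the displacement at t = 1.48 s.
x = A cos(ωt + φ) = 17.9×cos(8.33×1.48 + π/2) = 4.22 cm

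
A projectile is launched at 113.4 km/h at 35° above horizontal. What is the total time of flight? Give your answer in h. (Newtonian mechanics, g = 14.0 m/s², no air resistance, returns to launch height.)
T = 2v₀sin(θ)/g (with unit conversion) = 0.000717 h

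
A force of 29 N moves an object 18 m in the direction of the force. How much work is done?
W = Fd = 29×18 = 522.0 J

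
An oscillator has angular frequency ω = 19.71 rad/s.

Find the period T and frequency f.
T = 2π/ω = 2π/19.71 = 0.3188 s; f = ω/2π = 3.137 Hz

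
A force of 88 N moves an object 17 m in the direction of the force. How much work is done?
W = Fd = 88×17 = 1496.0 J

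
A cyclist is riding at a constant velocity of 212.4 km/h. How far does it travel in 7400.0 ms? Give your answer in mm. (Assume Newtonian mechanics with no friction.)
d = vt (with unit conversion) = 436600.0 mm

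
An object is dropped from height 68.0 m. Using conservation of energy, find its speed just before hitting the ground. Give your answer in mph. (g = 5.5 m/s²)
mgh = ½mv² → v = √(2gh) = √(2×5.5×68) = 27.35 m/s = 61.18 mph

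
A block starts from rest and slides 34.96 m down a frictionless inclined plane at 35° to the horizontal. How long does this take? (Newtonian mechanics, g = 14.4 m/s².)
a = g sin(θ) = 14.4 × sin(35°) = 8.26 m/s²
t = √(2d/a) = √(2 × 34.96 / 8.26) = 2.91 s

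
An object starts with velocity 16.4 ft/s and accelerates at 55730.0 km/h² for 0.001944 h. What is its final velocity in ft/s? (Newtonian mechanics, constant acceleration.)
v = v₀ + at (with unit conversion) = 115.1 ft/s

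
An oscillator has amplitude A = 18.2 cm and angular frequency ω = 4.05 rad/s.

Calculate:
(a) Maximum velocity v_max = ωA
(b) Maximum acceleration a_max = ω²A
v_max = ωA = 4.05×0.182 = 0.7371 m/s
a_max = ω²A = 4.05²×0.182 = 2.985 m/s²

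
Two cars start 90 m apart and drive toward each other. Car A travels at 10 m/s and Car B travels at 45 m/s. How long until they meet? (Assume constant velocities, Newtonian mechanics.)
Combined speed: v_combined = 10 + 45 = 55 m/s
Time to meet: t = d/55 = 90/55 = 1.64 s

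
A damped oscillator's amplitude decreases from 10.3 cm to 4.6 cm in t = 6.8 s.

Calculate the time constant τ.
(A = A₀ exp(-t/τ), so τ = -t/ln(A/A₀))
A/A₀ = 4.6/10.3 = 0.4466; ln(A/A₀) = -0.8061
τ = −t/ln(A/A₀) = −6.8/-0.8061 = 8.436 s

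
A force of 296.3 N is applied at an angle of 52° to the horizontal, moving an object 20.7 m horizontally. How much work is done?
W = Fd cosθ = 296.3×20.7×cos(52°) = 3776.1 J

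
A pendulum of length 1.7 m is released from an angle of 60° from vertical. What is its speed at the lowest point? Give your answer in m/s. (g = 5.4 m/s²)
h = L(1 − cosθ) = 1.7×(1 − cos60°) = 0.85 m
v = √(2gh) = √(2×5.4×0.85) = 3.03 m/s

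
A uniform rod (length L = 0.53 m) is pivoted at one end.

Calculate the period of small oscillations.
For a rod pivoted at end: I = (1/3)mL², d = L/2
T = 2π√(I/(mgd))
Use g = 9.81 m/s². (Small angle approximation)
I/m = (1/3)L² = 0.09363 m²; d = L/2 = 0.265 m
T = 2π√(I/(mgd)) = 2π√(0.09363/(9.81×0.265)) = 1.192 s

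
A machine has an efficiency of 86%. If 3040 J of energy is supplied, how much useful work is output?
W_out = η × W_in = 0.86 × 3040 = 2614.4 J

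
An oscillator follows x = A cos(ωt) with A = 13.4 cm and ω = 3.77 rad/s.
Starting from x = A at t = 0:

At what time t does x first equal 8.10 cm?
cos(ωt) = x/A = 8.1/13.4 = 0.6045
ωt = arccos(0.6045) = 0.9217 rad
t = 0.9217/3.77 = 0.2445 s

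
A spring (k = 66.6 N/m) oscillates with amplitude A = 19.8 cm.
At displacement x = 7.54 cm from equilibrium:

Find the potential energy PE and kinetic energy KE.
E_total = ½kA² = ½×66.6×(0.198)² = 1.305 J
PE = ½kx² = ½×66.6×(0.0754)² = 0.1893 J
KE = E_total − PE = 1.116 J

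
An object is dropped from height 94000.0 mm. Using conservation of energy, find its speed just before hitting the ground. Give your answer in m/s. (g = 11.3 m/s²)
mgh = ½mv² → v = √(2gh) = √(2×11.3×94) = 46.09 m/s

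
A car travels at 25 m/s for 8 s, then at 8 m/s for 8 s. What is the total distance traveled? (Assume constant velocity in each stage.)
d₁ = v₁t₁ = 25 × 8 = 200 m
d₂ = v₂t₂ = 8 × 8 = 64 m
d_total = 200 + 64 = 264 m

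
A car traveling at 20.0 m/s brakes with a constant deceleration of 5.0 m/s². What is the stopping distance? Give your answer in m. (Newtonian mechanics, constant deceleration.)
d = v₀² / (2a) = 40.0 m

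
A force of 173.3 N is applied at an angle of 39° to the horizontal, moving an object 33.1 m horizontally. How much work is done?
W = Fd cosθ = 173.3×33.1×cos(39°) = 4457.9 J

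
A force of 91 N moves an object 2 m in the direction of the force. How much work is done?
W = Fd = 91×2 = 182.0 J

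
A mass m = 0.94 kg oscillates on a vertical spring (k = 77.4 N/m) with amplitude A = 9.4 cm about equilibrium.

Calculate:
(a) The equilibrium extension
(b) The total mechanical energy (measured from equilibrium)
x_eq = mg/k = 0.94×9.81/77.4 = 0.1191 m = 11.91 cm
E = ½kA² = ½×77.4×(0.094)² = 0.342 J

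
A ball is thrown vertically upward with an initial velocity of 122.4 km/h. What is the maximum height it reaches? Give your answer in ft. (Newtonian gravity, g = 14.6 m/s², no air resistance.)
h_max = v₀²/(2g) (with unit conversion) = 129.9 ft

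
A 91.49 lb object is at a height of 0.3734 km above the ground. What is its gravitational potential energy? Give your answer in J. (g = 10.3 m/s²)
PE = mgh = 41.5 kg × 10.3 m/s² × 373.4 m = 1.596e+05 J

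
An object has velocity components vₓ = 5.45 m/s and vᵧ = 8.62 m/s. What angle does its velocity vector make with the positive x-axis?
θ = arctan(vᵧ/vₓ) = arctan(8.62/5.45) = 57.7°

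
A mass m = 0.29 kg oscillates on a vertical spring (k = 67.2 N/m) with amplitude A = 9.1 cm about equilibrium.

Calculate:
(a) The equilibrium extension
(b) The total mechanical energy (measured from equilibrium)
x_eq = mg/k = 0.29×9.81/67.2 = 0.04233 m = 4.233 cm
E = ½kA² = ½×67.2×(0.091)² = 0.2782 J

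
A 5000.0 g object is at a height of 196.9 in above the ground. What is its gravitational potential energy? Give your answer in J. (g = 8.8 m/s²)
PE = mgh = 5 kg × 8.8 m/s² × 5.001 m = 220.1 J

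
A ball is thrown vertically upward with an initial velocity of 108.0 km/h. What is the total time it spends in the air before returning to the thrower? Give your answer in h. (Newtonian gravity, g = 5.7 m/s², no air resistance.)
t_total = 2v₀/g (with unit conversion) = 0.002924 h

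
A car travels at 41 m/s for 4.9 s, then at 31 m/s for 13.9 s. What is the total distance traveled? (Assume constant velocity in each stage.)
d₁ = v₁t₁ = 41 × 4.9 = 200.9 m
d₂ = v₂t₂ = 31 × 13.9 = 430.9 m
d_total = 200.9 + 430.9 = 631.8 m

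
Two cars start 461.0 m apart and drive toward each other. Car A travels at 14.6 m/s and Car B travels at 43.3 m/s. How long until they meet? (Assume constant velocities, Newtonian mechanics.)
Combined speed: v_combined = 14.6 + 43.3 = 57.9 m/s
Time to meet: t = d/57.9 = 461.0/57.9 = 7.96 s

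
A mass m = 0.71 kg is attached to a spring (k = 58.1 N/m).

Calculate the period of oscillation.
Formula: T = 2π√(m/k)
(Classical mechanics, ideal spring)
T = 2π√(m/k) = 2π√(0.71/58.1) = 0.6946 s; f = 1/T = 1.44 Hz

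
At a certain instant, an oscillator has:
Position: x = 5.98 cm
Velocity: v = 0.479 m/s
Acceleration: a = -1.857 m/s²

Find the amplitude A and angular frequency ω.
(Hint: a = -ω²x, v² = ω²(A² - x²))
a = −ω²x → ω = √(|a|/x) = √(1.857/0.0598) = 5.573 rad/s
v² = ω²(A² − x²) → A = √(x² + v²/ω²) = √(0.0598² + 0.479²/5.573²) = 0.1047 m = 10.47 cm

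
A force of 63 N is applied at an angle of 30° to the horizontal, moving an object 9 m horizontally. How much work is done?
W = Fd cosθ = 63×9×cos(30°) = 491.04 J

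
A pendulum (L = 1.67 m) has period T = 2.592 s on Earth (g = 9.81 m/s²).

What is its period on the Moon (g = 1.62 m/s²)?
T = 2π√(L/g), so T_moon/T_earth = √(g_earth/g_moon)
T_moon = 2π√(1.67/1.62) = 6.379 s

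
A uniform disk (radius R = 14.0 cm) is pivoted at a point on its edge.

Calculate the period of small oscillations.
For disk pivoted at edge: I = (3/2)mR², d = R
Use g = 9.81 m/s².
I/m = (3/2)R² = 0.0294 m²; d = R = 0.14 m
T = 2π√((3/2)R²/(gR)) = 2π√(3R/(2g)) = 0.9193 s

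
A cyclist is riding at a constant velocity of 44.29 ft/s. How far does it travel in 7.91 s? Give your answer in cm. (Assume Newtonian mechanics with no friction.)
d = vt (with unit conversion) = 10680.0 cm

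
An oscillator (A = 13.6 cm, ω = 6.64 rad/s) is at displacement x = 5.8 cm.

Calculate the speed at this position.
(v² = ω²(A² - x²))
v = ω√(A² − x²) = 6.64×√(0.136² − 0.058²) = 0.8168 m/s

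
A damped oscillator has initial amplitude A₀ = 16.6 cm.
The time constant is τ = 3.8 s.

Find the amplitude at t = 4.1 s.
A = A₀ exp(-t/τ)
A = A₀ exp(−t/τ) = 16.6×exp(−4.1/3.8) = 5.643 cm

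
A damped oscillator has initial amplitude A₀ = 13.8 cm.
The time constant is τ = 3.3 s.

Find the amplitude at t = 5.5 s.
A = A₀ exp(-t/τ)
A = A₀ exp(−t/τ) = 13.8×exp(−5.5/3.3) = 2.606 cm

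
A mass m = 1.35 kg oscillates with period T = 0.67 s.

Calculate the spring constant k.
T = 2π√(m/k) → k = m(2π/T)² = 1.35×(2π/0.67)² = 118.7 N/m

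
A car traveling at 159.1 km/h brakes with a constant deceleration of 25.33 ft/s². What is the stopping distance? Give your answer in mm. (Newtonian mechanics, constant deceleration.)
d = v₀² / (2a) (with unit conversion) = 126500.0 mm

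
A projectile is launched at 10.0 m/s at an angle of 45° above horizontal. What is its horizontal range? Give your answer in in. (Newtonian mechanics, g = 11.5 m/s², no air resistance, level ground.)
R = v₀² sin(2θ) / g (with unit conversion) = 342.3 in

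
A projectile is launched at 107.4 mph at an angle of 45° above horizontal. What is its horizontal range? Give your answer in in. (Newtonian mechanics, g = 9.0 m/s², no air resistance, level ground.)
R = v₀² sin(2θ) / g (with unit conversion) = 10080.0 in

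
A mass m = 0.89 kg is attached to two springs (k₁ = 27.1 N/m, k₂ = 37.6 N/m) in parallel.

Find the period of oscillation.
k_eq = k₁+k₂ = 64.7 N/m
T = 2π√(m/k_eq) = 2π√(0.89/64.7) = 0.7369 s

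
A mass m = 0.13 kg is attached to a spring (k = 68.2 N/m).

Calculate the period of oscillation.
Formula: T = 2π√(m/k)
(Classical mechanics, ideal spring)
T = 2π√(m/k) = 2π√(0.13/68.2) = 0.2743 s; f = 1/T = 3.645 Hz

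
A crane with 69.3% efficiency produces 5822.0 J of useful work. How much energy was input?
W_in = W_out/η = 5822.0/0.693 = 8401.2 J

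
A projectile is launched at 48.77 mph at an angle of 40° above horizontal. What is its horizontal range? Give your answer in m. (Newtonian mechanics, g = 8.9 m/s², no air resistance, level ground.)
R = v₀² sin(2θ) / g (with unit conversion) = 52.6 m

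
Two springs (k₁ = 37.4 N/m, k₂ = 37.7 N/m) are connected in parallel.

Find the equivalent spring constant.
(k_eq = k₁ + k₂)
k_eq = k₁ + k₂ = 37.4 + 37.7 = 75.1 N/m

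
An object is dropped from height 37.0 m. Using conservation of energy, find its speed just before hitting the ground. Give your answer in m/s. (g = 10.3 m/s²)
mgh = ½mv² → v = √(2gh) = √(2×10.3×37) = 27.61 m/s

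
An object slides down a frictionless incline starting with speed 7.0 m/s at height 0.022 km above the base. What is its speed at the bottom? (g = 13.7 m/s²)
½mv₀² + mgh = ½mv² → v = √(v₀² + 2gh) = √(7² + 2×13.7×22) = 25.53 m/s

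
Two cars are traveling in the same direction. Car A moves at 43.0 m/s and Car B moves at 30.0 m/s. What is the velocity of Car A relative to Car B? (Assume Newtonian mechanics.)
v_rel = v_A - v_B = 43.0 - 30.0 = 13.0 m/s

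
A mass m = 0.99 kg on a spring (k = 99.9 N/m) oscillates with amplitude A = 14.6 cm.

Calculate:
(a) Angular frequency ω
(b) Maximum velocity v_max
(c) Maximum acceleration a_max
ω = √(k/m) = √(99.9/0.99) = 10.05 rad/s
v_max = ωA = 10.05×0.146 = 1.467 m/s
a_max = ω²A = 10.05²×0.146 = 14.73 m/s²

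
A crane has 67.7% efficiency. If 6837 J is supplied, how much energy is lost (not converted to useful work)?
W_out = η × W_in = 0.677×6837 = 4628.6 J
W_lost = W_in − W_out = 6837 − 4628.6 = 2208.4 J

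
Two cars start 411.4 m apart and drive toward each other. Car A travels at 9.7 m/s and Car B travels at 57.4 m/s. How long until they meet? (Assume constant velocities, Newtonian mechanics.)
Combined speed: v_combined = 9.7 + 57.4 = 67.1 m/s
Time to meet: t = d/67.1 = 411.4/67.1 = 6.13 s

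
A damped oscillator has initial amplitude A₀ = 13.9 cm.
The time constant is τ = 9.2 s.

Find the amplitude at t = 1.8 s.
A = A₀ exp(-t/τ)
A = A₀ exp(−t/τ) = 13.9×exp(−1.8/9.2) = 11.43 cm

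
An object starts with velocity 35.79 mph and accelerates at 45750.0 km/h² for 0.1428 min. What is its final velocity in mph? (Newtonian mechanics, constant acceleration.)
v = v₀ + at (with unit conversion) = 103.4 mph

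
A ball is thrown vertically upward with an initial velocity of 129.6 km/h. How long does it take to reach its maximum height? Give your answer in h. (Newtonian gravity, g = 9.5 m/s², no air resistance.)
t_up = v₀/g (with unit conversion) = 0.001053 h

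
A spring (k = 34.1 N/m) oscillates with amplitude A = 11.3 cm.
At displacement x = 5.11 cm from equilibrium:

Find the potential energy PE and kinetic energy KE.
E_total = ½kA² = ½×34.1×(0.113)² = 0.2177 J
PE = ½kx² = ½×34.1×(0.0511)² = 0.04452 J
KE = E_total − PE = 0.1732 J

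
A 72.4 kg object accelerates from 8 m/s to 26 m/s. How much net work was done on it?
W_net = ΔKE = ½m(v₂² − v₁²) = ½×72.4×(26² − 8²) = 22154.4 J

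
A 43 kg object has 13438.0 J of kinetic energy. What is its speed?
KE = ½mv² → v = √(2KE/m) = √(2×13438.0/43) = 25.0 m/s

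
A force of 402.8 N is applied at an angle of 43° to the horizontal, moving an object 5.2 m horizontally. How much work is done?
W = Fd cosθ = 402.8×5.2×cos(43°) = 1531.9 J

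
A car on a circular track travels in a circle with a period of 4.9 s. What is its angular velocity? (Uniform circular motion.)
ω = 2π/T = 2π/4.9 = 1.2823 rad/s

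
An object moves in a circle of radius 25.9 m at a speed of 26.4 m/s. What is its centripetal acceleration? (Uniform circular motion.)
a_c = v²/r = 26.4²/25.9 = 696.96/25.9 = 26.91 m/s²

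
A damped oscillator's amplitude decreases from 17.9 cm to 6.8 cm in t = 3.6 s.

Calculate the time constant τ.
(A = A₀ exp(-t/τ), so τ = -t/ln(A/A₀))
A/A₀ = 6.8/17.9 = 0.3799; ln(A/A₀) = -0.9679
τ = −t/ln(A/A₀) = −3.6/-0.9679 = 3.719 s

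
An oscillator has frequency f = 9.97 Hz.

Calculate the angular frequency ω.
ω = 2πf = 2π×9.97 = 62.64 rad/s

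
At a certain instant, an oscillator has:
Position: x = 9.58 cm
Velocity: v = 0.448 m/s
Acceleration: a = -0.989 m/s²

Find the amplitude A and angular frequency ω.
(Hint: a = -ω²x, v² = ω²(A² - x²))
a = −ω²x → ω = √(|a|/x) = √(0.989/0.0958) = 3.213 rad/s
v² = ω²(A² − x²) → A = √(x² + v²/ω²) = √(0.0958² + 0.448²/3.213²) = 0.1692 m = 16.92 cm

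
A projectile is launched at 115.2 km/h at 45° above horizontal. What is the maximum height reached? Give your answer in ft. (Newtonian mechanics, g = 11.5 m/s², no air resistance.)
H = v₀²sin²(θ)/(2g) (with unit conversion) = 73.03 ft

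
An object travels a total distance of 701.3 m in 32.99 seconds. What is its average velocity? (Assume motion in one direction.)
v_avg = Δd / Δt = 701.3 / 32.99 = 21.26 m/s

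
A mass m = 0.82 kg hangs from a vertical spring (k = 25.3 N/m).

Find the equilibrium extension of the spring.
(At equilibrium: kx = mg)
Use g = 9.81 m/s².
x_eq = mg/k = 0.82×9.81/25.3 = 0.318 m = 31.8 cm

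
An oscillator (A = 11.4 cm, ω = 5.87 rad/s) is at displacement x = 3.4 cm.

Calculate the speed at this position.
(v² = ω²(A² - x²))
v = ω√(A² − x²) = 5.87×√(0.114² − 0.034²) = 0.6387 m/s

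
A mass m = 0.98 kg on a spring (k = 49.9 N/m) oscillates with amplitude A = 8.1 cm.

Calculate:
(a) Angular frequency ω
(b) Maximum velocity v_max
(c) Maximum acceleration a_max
ω = √(k/m) = √(49.9/0.98) = 7.136 rad/s
v_max = ωA = 7.136×0.081 = 0.578 m/s
a_max = ω²A = 7.136²×0.081 = 4.124 m/s²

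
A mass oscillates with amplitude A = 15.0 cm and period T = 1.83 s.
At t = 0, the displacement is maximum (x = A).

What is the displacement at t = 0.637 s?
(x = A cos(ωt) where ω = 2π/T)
ω = 2π/T = 2π/1.83 = 3.433 rad/s
x = A cos(ωt) = 15.0×cos(3.433×0.637) = -8.67 cm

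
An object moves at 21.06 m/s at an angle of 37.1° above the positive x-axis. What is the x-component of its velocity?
vₓ = v cos(θ) = 21.06 × cos(37.1°) = 16.8 m/s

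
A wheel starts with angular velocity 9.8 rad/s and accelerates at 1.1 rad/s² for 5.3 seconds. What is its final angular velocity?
ω = ω₀ + αt = 9.8 + 1.1 × 5.3 = 15.63 rad/s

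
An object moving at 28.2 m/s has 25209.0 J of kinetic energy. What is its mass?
KE = ½mv² → m = 2KE/v² = 2×25209.0/28.2² = 63.4 kg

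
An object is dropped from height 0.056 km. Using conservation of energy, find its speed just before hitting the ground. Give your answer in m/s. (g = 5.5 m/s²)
mgh = ½mv² → v = √(2gh) = √(2×5.5×56) = 24.82 m/s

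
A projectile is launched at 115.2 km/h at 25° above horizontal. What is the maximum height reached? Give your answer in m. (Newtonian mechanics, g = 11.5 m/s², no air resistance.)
H = v₀²sin²(θ)/(2g) (with unit conversion) = 7.952 m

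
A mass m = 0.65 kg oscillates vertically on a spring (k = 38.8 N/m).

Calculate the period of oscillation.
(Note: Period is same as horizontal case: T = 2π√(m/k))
T = 2π√(m/k) = 2π√(0.65/38.8) = 0.8132 s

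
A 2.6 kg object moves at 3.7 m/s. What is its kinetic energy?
KE = ½mv² = ½×2.6×3.7² = 17.797 J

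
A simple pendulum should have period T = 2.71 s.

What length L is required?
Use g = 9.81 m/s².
T = 2π√(L/g) → L = g(T/2π)² = 9.81×(2.71/2π)² = 1.825 m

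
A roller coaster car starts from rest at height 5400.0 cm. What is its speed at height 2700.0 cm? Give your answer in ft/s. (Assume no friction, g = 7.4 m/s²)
mgh₁ = ½mv₂² + mgh₂ → v₂ = √(2g(h₁−h₂)) = √(2×7.4×(54−27)) = 19.99 m/s = 65.58 ft/s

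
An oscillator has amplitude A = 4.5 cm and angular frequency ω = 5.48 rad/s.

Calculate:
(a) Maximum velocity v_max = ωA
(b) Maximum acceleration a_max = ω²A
v_max = ωA = 5.48×0.045 = 0.2466 m/s
a_max = ω²A = 5.48²×0.045 = 1.351 m/s²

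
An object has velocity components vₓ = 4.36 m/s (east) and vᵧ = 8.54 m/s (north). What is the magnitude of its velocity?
|v| = √(vₓ² + vᵧ²) = √(4.36² + 8.54²) = √(91.9412) = 9.59 m/s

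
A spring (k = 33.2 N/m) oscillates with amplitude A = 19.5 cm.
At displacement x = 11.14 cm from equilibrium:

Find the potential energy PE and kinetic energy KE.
E_total = ½kA² = ½×33.2×(0.195)² = 0.6312 J
PE = ½kx² = ½×33.2×(0.1114)² = 0.206 J
KE = E_total − PE = 0.4252 J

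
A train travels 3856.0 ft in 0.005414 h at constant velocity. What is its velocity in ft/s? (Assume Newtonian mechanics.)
v = d/t (with unit conversion) = 197.8 ft/s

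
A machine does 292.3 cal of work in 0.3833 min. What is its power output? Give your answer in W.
P = W/t = 1223 J / 23 s = 53.18 W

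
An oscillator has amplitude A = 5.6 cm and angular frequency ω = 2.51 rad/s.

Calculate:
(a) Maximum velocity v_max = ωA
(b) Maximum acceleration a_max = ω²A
v_max = ωA = 2.51×0.056 = 0.1406 m/s
a_max = ω²A = 2.51²×0.056 = 0.3528 m/s²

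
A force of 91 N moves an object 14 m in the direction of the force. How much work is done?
W = Fd = 91×14 = 1274.0 J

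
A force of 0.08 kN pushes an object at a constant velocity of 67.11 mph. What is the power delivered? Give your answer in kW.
P = Fv = 80 N × 30 m/s = 2400 W = 2.4 kW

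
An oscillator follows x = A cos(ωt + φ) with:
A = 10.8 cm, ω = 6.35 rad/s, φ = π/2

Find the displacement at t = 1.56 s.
x = A cos(ωt + φ) = 10.8×cos(6.35×1.56 + π/2) = 4.999 cm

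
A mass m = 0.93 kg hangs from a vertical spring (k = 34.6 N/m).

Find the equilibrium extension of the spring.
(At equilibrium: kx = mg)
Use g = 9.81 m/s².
x_eq = mg/k = 0.93×9.81/34.6 = 0.2637 m = 26.37 cm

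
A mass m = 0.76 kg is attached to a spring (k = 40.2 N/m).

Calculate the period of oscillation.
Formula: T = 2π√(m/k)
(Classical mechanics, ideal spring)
T = 2π√(m/k) = 2π√(0.76/40.2) = 0.8639 s; f = 1/T = 1.158 Hz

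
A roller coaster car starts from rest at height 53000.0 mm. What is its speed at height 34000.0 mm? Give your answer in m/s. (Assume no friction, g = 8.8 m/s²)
mgh₁ = ½mv₂² + mgh₂ → v₂ = √(2g(h₁−h₂)) = √(2×8.8×(53−34)) = 18.29 m/s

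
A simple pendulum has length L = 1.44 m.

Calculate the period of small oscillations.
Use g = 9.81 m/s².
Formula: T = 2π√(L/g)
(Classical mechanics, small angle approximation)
T = 2π√(L/g) = 2π√(1.44/9.81) = 2.407 s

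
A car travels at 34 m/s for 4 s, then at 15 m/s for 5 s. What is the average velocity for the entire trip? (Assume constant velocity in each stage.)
d₁ = v₁t₁ = 34 × 4 = 136 m
d₂ = v₂t₂ = 15 × 5 = 75 m
d_total = 211 m, t_total = 9 s
v_avg = d_total/t_total = 211/9 = 23.44 m/s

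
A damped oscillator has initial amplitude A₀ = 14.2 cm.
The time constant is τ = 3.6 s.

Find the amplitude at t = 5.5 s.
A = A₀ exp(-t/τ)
A = A₀ exp(−t/τ) = 14.2×exp(−5.5/3.6) = 3.082 cm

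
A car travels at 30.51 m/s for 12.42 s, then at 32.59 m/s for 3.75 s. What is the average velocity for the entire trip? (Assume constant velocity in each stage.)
d₁ = v₁t₁ = 30.51 × 12.42 = 378.934 m
d₂ = v₂t₂ = 32.59 × 3.75 = 122.213 m
d_total = 501.15 m, t_total = 16.17 s
v_avg = d_total/t_total = 501.15/16.17 = 30.99 m/s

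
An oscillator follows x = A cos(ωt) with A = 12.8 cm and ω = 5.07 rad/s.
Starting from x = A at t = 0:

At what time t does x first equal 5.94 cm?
cos(ωt) = x/A = 5.94/12.8 = 0.4641
ωt = arccos(0.4641) = 1.088 rad
t = 1.088/5.07 = 0.2146 s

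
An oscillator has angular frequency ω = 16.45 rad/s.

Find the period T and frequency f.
T = 2π/ω = 2π/16.45 = 0.382 s; f = ω/2π = 2.618 Hz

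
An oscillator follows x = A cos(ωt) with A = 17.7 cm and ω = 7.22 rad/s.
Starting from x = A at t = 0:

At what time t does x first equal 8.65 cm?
cos(ωt) = x/A = 8.65/17.7 = 0.4887
ωt = arccos(0.4887) = 1.06 rad
t = 1.06/7.22 = 0.1468 s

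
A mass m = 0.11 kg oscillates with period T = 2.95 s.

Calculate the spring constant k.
T = 2π√(m/k) → k = m(2π/T)² = 0.11×(2π/2.95)² = 0.499 N/m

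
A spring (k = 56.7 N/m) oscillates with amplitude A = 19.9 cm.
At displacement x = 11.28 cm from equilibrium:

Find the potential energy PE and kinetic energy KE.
E_total = ½kA² = ½×56.7×(0.199)² = 1.123 J
PE = ½kx² = ½×56.7×(0.1128)² = 0.3607 J
KE = E_total − PE = 0.762 J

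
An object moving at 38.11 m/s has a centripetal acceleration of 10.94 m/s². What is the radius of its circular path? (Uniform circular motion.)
r = v²/a_c = 38.11²/10.94 = 132.76 m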